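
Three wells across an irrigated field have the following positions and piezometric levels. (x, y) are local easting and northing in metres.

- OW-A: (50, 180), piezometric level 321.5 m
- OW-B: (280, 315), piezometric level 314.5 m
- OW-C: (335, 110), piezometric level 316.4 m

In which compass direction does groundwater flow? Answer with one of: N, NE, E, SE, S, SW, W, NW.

NE

Three-point gradient (reference OW-A): Δ to OW-B = (230, 135, -7.0), Δ to OW-C = (285, -70, -5.1).
∂h/∂x = -0.02159, ∂h/∂y = -0.01506 (det = -54575).
Flow = −∇h = (+0.02159 east, +0.01506 north), which points northeast.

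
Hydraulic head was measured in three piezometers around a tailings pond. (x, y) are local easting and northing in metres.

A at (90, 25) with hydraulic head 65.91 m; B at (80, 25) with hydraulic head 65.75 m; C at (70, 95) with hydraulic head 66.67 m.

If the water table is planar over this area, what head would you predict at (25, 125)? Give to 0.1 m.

Taking A as reference: B−A = (-10, 0, -0.16); C−A = (-20, 70, +0.76).
Solve a·Δx + b·Δy = Δh: det = (-10)·70 − (-20)·0 = -700.
∂h/∂x = [(-0.16)·70 − (+0.76)·0] / -700 = +0.01600
∂h/∂y = [(-10)·(+0.76) − (-20)·(-0.16)] / -700 = +0.01543
h(25, 125) = 65.91 + (+0.01600)·(-65) + (+0.01543)·(100) = 65.91 -1.040 +1.543 = 66.413 m.

66.4 m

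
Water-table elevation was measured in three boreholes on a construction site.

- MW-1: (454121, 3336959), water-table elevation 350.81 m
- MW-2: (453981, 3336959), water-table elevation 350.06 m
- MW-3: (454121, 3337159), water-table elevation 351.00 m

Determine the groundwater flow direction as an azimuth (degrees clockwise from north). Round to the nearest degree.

260°

∂h/∂x = (350.06 − 350.81) / (453981 − 454121) = +0.005357
∂h/∂y = (351.00 − 350.81) / (3337159 − 3336959) = +0.0009500
Flow direction (−∇h) has components (-0.005357 E, -0.0009500 N).
Azimuth = atan2(E, N) = atan2(-0.005357, -0.0009500) = 259.9° ≈ 260°.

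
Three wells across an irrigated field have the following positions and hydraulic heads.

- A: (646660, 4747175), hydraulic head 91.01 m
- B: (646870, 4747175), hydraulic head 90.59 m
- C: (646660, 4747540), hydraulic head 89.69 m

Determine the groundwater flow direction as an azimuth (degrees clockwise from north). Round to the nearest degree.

∂h/∂x = (90.59 − 91.01) / (646870 − 646660) = -0.002000
∂h/∂y = (89.69 − 91.01) / (4747540 − 4747175) = -0.003616
Flow direction (−∇h) has components (+0.002000 E, +0.003616 N).
Azimuth = atan2(E, N) = atan2(+0.002000, +0.003616) = 28.9° ≈ 029°.

029°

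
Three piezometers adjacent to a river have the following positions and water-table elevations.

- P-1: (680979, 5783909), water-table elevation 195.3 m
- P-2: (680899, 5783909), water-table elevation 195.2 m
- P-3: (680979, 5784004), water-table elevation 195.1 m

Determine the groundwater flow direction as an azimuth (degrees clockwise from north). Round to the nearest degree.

329°

∂h/∂x = (195.2 − 195.3) / (680899 − 680979) = +0.001250
∂h/∂y = (195.1 − 195.3) / (5784004 − 5783909) = -0.002105
Flow direction (−∇h) has components (-0.001250 E, +0.002105 N).
Azimuth = atan2(E, N) = atan2(-0.001250, +0.002105) = 329.3° ≈ 329°.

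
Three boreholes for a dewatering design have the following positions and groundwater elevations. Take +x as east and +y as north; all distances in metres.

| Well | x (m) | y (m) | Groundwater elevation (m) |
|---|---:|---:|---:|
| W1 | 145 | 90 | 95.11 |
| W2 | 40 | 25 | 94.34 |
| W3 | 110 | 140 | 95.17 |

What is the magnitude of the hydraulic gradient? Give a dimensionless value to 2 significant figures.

0.0064

Differences from W1: to W2 (Δx, Δy, Δh) = (-105, -65, -0.77); to W3 = (-35, 50, +0.06).
Solve a·Δx + b·Δy = Δh: det = (-105)·50 − (-35)·(-65) = -7525.
∂h/∂x = [(-0.77)·50 − (+0.06)·(-65)] / -7525 = +0.004598
∂h/∂y = [(-105)·(+0.06) − (-35)·(-0.77)] / -7525 = +0.004419
|∇h| = √(0.004598² + 0.004419²) = 0.006377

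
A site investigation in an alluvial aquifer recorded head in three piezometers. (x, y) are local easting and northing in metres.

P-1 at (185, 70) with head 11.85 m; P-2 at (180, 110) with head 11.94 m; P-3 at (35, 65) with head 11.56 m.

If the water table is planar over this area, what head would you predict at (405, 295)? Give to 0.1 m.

Three-point gradient (reference P-1): Δ to P-2 = (-5, 40, +0.09), Δ to P-3 = (-150, -5, -0.29).
∂h/∂x = +0.001851, ∂h/∂y = +0.002481 (det = 6025).
h(405, 295) = 11.85 + (+0.001851)·(220) + (+0.002481)·(225) = 11.85 +0.407 +0.558 = 12.815 m.

12.8 m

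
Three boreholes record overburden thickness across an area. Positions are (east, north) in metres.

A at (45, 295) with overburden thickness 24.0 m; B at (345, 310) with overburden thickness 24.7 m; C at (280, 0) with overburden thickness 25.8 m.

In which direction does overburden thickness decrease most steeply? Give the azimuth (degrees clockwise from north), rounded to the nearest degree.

Taking A as reference: B−A = (300, 15, +0.7); C−A = (235, -295, +1.8).
Solve a·Δx + b·Δy = Δd: det = 300·(-295) − 235·15 = -92025.
∂d/∂x = [(+0.7)·(-295) − (+1.8)·15] / -92025 = +0.002537
∂d/∂y = [300·(+1.8) − 235·(+0.7)] / -92025 = -0.004080
Steepest decrease is along −∇f: components (-0.002537 E, +0.004080 N).
Azimuth = atan2(-0.002537, +0.004080) = 328.1° ≈ 328°.

328°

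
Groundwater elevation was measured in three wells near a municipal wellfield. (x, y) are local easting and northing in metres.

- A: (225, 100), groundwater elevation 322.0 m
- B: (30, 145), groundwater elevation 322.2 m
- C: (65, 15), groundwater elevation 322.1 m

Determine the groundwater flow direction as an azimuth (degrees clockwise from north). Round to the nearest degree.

Differences from A: to B (Δx, Δy, Δh) = (-195, 45, +0.2); to C = (-160, -85, +0.1).
Solve a·Δx + b·Δy = Δh: det = (-195)·(-85) − (-160)·45 = 23775.
∂h/∂x = [(+0.2)·(-85) − (+0.1)·45] / 23775 = -0.0009043
∂h/∂y = [(-195)·(+0.1) − (-160)·(+0.2)] / 23775 = +0.0005258
Flow direction (−∇h) has components (+0.0009043 E, -0.0005258 N).
Azimuth = atan2(E, N) = atan2(+0.0009043, -0.0005258) = 120.2° ≈ 120°.

120°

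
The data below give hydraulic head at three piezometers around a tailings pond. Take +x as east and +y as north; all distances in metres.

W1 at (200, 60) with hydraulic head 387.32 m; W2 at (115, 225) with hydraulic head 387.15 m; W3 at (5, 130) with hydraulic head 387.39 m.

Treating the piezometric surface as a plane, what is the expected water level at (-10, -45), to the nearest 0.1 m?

387.7 m

With h = a·x + b·y + c and W1 as origin, the differences give:
  (-85)·a + 165·b = -0.17
  (-195)·a + 70·b = +0.07
Eliminate b (×70 and ×165, subtract): 26225·a = -23.450 → a = ∂h/∂x = -0.0008942
Back-substitute: b = ∂h/∂y = -0.001491.
h(-10, -45) = 387.32 + (-0.0008942)·(-210) + (-0.001491)·(-105) = 387.32 +0.188 +0.157 = 387.664 m.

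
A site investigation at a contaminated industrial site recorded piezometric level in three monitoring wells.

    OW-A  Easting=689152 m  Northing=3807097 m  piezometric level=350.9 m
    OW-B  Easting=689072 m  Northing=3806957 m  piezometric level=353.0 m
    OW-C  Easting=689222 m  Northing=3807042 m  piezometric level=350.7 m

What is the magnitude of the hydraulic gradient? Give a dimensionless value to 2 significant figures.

With h = a·x + b·y + c and OW-A as origin, the differences give:
  (-80)·a + (-140)·b = +2.1
  70·a + (-55)·b = -0.2
Eliminate b (×(-55) and ×(-140), subtract): 14200·a = -143.50 → a = ∂h/∂x = -0.01011
Back-substitute: b = ∂h/∂y = -0.009225.
|∇h| = √(-0.01011² + -0.009225²) = 0.01369

0.014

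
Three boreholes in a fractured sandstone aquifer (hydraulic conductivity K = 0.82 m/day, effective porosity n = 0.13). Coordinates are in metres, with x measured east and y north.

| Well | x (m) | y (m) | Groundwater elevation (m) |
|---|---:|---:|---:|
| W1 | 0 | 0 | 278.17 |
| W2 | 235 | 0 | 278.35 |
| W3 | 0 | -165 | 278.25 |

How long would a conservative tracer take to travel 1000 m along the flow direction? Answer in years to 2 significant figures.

480 years

∂h/∂x = (278.35 − 278.17) / (235 − 0) = +0.0007660
∂h/∂y = (278.25 − 278.17) / (-165 − 0) = -0.0004848
|∇h| = √(0.0007660² + -0.0004848²) = 0.0009065
Seepage velocity v = K·i/n = 0.82 × 0.0009065 / 0.13 = 0.005718 m/day.
t = 1000 / 0.005718 = 1.749e+05 days = 479 years.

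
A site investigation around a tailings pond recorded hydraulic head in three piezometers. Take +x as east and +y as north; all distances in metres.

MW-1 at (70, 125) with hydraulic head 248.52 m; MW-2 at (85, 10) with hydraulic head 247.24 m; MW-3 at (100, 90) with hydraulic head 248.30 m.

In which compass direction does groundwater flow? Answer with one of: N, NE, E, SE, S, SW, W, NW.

Differences from MW-1: to MW-2 (Δx, Δy, Δh) = (15, -115, -1.28); to MW-3 = (30, -35, -0.22).
Determinant of the coordinate differences = 15·(-35) − 30·(-115) = 2925.
∂h/∂x = [(-1.28)·(-35) − (-0.22)·(-115)] / 2925 = +0.006667
∂h/∂y = [15·(-0.22) − 30·(-1.28)] / 2925 = +0.01200
Flow = −∇h = (-0.006667 east, -0.01200 north), which points southwest.

SW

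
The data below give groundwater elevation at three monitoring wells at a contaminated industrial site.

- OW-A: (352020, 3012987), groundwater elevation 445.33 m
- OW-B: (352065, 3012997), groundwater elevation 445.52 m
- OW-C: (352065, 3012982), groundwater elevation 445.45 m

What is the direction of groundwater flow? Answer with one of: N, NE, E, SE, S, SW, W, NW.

SW

With h = a·x + b·y + c and OW-A as origin, the differences give:
  45·a + 10·b = +0.19
  45·a + (-5)·b = +0.12
Eliminate b (×(-5) and ×10, subtract): -675·a = -2.150 → a = ∂h/∂x = +0.003185
Back-substitute: b = ∂h/∂y = +0.004667.
Flow = −∇h = (-0.003185 east, -0.004667 north), which points southwest.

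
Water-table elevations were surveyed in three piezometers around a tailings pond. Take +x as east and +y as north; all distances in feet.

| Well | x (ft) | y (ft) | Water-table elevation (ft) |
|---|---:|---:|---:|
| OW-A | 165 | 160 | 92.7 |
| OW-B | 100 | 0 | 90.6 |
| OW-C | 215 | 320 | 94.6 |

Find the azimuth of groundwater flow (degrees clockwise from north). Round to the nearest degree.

Taking OW-A as reference: OW-B−OW-A = (-65, -160, -2.1); OW-C−OW-A = (50, 160, +1.9).
Solve a·Δx + b·Δy = Δh: det = (-65)·160 − 50·(-160) = -2400.
∂h/∂x = [(-2.1)·160 − (+1.9)·(-160)] / -2400 = +0.01333
∂h/∂y = [(-65)·(+1.9) − 50·(-2.1)] / -2400 = +0.007708
Flow direction (−∇h) has components (-0.01333 E, -0.007708 N).
Azimuth = atan2(E, N) = atan2(-0.01333, -0.007708) = 240.0° ≈ 240°.

240°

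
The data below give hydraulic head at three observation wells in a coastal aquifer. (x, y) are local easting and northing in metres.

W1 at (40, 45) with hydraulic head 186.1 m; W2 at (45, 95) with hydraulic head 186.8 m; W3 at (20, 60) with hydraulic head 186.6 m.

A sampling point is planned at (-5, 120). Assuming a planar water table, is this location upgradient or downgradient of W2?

With h = a·x + b·y + c and W1 as origin, the differences give:
  5·a + 50·b = +0.7
  (-20)·a + 15·b = +0.5
Eliminate b (×15 and ×50, subtract): 1075·a = -14.50 → a = ∂h/∂x = -0.01349
Back-substitute: b = ∂h/∂y = +0.01535.
Head at (-5, 120) = 186.1 + (-0.01349)·(-45) + (+0.01535)·(75) = 187.86 m.
That is higher than the 186.8 m at W2, so the point is upgradient.

upgradient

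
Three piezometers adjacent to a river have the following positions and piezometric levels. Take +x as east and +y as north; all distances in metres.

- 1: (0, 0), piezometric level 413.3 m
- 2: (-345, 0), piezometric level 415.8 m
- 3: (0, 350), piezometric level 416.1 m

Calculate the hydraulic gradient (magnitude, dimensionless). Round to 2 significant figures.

∂h/∂x = (415.8 − 413.3) / (-345 − 0) = -0.007246
∂h/∂y = (416.1 − 413.3) / (350 − 0) = +0.008000
|∇h| = √(-0.007246² + 0.008000²) = 0.01079

0.011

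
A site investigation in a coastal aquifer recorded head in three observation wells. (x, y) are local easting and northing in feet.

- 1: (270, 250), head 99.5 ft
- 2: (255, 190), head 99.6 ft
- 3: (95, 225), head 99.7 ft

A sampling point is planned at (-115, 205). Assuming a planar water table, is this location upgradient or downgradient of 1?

upgradient

Taking 1 as reference: 2−1 = (-15, -60, +0.1); 3−1 = (-175, -25, +0.2).
Solve a·Δx + b·Δy = Δh: det = (-15)·(-25) − (-175)·(-60) = -10125.
∂h/∂x = [(+0.1)·(-25) − (+0.2)·(-60)] / -10125 = -0.0009383
∂h/∂y = [(-15)·(+0.2) − (-175)·(+0.1)] / -10125 = -0.001432
Head at (-115, 205) = 99.5 + (-0.0009383)·(-385) + (-0.001432)·(-45) = 99.93 ft.
That is higher than the 99.5 ft at 1, so the point is upgradient.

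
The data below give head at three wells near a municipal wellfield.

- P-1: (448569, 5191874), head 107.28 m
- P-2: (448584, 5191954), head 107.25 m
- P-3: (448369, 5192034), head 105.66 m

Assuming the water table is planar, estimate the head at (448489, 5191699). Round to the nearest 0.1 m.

107.0 m

With h = a·x + b·y + c and P-1 as origin, the differences give:
  15·a + 80·b = -0.03
  (-200)·a + 160·b = -1.62
Eliminate b (×160 and ×80, subtract): 18400·a = 124.800 → a = ∂h/∂x = +0.006783
Back-substitute: b = ∂h/∂y = -0.001647.
h(448489, 5191699) = 107.28 + (+0.006783)·(-80) + (-0.001647)·(-175) = 107.28 -0.543 +0.288 = 107.026 m.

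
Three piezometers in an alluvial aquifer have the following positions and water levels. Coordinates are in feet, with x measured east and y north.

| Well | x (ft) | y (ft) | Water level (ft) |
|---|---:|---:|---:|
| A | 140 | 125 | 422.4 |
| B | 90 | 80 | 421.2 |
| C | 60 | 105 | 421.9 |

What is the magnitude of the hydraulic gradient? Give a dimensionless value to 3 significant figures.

Taking A as reference: B−A = (-50, -45, -1.2); C−A = (-80, -20, -0.5).
Determinant of the coordinate differences = (-50)·(-20) − (-80)·(-45) = -2600.
∂h/∂x = [(-1.2)·(-20) − (-0.5)·(-45)] / -2600 = -0.0005769
∂h/∂y = [(-50)·(-0.5) − (-80)·(-1.2)] / -2600 = +0.02731
|∇h| = √(-0.0005769² + 0.02731²) = 0.02732

0.0273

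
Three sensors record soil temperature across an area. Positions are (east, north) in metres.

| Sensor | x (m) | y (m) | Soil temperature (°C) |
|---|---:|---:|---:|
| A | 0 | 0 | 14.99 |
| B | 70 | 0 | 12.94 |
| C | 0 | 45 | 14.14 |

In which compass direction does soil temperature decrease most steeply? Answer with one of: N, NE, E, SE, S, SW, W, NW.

∂T/∂x = (12.94 − 14.99) / (70 − 0) = -0.02929
∂T/∂y = (14.14 − 14.99) / (45 − 0) = -0.01889
Steepest decrease is along −∇f = (+0.02929 E, +0.01889 N) → northeast.

NE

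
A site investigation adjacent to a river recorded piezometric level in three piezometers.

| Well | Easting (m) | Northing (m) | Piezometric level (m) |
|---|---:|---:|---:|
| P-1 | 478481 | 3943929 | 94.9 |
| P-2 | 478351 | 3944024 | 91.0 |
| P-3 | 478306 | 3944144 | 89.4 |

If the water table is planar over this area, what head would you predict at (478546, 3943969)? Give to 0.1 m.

96.6 m

Taking P-1 as reference: P-2−P-1 = (-130, 95, -3.9); P-3−P-1 = (-175, 215, -5.5).
Solve a·Δx + b·Δy = Δh: det = (-130)·215 − (-175)·95 = -11325.
∂h/∂x = [(-3.9)·215 − (-5.5)·95] / -11325 = +0.02790
∂h/∂y = [(-130)·(-5.5) − (-175)·(-3.9)] / -11325 = -0.002870
h(478546, 3943969) = 94.9 + (+0.02790)·(65) + (-0.002870)·(40) = 94.9 +1.814 -0.115 = 96.599 m.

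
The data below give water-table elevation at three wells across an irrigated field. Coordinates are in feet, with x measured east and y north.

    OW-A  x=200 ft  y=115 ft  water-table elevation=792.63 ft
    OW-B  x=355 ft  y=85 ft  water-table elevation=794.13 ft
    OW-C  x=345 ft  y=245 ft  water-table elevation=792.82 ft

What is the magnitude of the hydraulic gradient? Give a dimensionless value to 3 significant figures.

0.0112

With h = a·x + b·y + c and OW-A as origin, the differences give:
  155·a + (-30)·b = +1.50
  145·a + 130·b = +0.19
Eliminate b (×130 and ×(-30), subtract): 24500·a = 200.700 → a = ∂h/∂x = +0.008192
Back-substitute: b = ∂h/∂y = -0.007676.
|∇h| = √(0.008192² + -0.007676²) = 0.01123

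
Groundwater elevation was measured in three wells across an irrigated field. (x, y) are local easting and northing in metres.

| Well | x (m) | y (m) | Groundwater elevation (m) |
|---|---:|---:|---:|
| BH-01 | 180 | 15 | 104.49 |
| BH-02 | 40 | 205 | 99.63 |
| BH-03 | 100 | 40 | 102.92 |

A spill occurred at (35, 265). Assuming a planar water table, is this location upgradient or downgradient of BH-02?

With h = a·x + b·y + c and BH-01 as origin, the differences give:
  (-140)·a + 190·b = -4.86
  (-80)·a + 25·b = -1.57
Eliminate b (×25 and ×190, subtract): 11700·a = 176.800 → a = ∂h/∂x = +0.01511
Back-substitute: b = ∂h/∂y = -0.01444.
Head at (35, 265) = 104.49 + (+0.01511)·(-145) + (-0.01444)·(250) = 98.69 m.
That is lower than the 99.63 m at BH-02, so the point is downgradient.

downgradient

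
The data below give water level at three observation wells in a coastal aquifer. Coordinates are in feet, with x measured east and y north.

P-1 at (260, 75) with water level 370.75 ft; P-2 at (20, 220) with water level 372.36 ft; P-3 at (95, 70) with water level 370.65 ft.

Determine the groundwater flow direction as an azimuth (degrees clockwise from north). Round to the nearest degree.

Taking P-1 as reference: P-2−P-1 = (-240, 145, +1.61); P-3−P-1 = (-165, -5, -0.10).
Solve a·Δx + b·Δy = Δh: det = (-240)·(-5) − (-165)·145 = 25125.
∂h/∂x = [(+1.61)·(-5) − (-0.10)·145] / 25125 = +0.0002567
∂h/∂y = [(-240)·(-0.10) − (-165)·(+1.61)] / 25125 = +0.01153
Flow direction (−∇h) has components (-0.0002567 E, -0.01153 N).
Azimuth = atan2(E, N) = atan2(-0.0002567, -0.01153) = 181.3° ≈ 181°.

181°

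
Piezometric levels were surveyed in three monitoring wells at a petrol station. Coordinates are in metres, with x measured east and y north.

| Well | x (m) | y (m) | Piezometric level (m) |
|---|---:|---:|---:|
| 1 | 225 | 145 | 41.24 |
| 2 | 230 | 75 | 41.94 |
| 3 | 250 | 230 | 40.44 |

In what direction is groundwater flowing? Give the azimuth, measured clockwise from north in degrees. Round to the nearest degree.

With h = a·x + b·y + c and 1 as origin, the differences give:
  5·a + (-70)·b = +0.70
  25·a + 85·b = -0.80
Eliminate b (×85 and ×(-70), subtract): 2175·a = 3.500 → a = ∂h/∂x = +0.001609
Back-substitute: b = ∂h/∂y = -0.009885.
Flow direction (−∇h) has components (-0.001609 E, +0.009885 N).
Azimuth = atan2(E, N) = atan2(-0.001609, +0.009885) = 350.8° ≈ 351°.

351°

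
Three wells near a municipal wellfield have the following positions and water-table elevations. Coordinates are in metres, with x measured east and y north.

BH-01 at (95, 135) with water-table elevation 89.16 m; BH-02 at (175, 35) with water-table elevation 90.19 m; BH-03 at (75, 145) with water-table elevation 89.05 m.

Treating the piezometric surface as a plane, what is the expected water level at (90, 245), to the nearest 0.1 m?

Differences from BH-01: to BH-02 (Δx, Δy, Δh) = (80, -100, +1.03); to BH-03 = (-20, 10, -0.11).
Determinant of the coordinate differences = 80·10 − (-20)·(-100) = -1200.
∂h/∂x = [(+1.03)·10 − (-0.11)·(-100)] / -1200 = +0.0005833
∂h/∂y = [80·(-0.11) − (-20)·(+1.03)] / -1200 = -0.009833
h(90, 245) = 89.16 + (+0.0005833)·(-5) + (-0.009833)·(110) = 89.16 -0.003 -1.082 = 88.075 m.

88.1 m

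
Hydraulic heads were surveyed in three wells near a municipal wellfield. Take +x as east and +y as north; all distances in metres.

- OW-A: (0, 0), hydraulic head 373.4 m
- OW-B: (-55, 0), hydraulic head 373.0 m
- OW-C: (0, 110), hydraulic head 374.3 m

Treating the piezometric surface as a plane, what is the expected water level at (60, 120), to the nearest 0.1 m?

374.8 m

∂h/∂x = (373.0 − 373.4) / (-55 − 0) = +0.007273
∂h/∂y = (374.3 − 373.4) / (110 − 0) = +0.008182
h(60, 120) = 373.4 + (+0.007273)·(60) + (+0.008182)·(120) = 373.4 +0.436 +0.982 = 374.818 m.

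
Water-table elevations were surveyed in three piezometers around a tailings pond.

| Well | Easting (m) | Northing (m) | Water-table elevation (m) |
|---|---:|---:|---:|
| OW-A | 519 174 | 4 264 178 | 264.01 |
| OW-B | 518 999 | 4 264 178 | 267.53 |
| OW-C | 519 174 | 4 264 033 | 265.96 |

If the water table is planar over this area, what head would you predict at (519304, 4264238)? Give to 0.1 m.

260.6 m

∂h/∂x = (267.53 − 264.01) / (518999 − 519174) = -0.02011
∂h/∂y = (265.96 − 264.01) / (4264033 − 4264178) = -0.01345
h(519304, 4264238) = 264.01 + (-0.02011)·(130) + (-0.01345)·(60) = 264.01 -2.615 -0.807 = 260.588 m.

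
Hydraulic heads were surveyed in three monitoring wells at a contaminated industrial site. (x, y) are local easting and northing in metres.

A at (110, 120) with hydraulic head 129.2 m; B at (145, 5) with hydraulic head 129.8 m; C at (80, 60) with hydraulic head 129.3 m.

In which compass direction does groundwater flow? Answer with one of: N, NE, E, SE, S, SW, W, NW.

Three-point gradient (reference A): Δ to B = (35, -115, +0.6), Δ to C = (-30, -60, +0.1).
∂h/∂x = +0.004414, ∂h/∂y = -0.003874 (det = -5550).
Flow = −∇h = (-0.004414 east, +0.003874 north), which points northwest.

NW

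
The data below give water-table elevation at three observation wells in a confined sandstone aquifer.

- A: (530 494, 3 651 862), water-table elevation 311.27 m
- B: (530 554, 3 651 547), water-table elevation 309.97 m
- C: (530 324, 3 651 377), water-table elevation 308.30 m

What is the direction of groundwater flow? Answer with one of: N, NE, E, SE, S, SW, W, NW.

SW

With h = a·x + b·y + c and A as origin, the differences give:
  60·a + (-315)·b = -1.30
  (-170)·a + (-485)·b = -2.97
Eliminate b (×(-485) and ×(-315), subtract): -82650·a = -305.050 → a = ∂h/∂x = +0.003691
Back-substitute: b = ∂h/∂y = +0.004830.
Flow = −∇h = (-0.003691 east, -0.004830 north), which points southwest.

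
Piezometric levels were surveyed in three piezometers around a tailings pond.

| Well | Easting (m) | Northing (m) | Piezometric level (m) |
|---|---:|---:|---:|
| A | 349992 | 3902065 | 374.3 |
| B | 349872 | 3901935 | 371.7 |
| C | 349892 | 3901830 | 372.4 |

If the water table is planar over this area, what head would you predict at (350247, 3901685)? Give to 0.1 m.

Differences from A: to B (Δx, Δy, Δh) = (-120, -130, -2.6); to C = (-100, -235, -1.9).
Determinant of the coordinate differences = (-120)·(-235) − (-100)·(-130) = 15200.
∂h/∂x = [(-2.6)·(-235) − (-1.9)·(-130)] / 15200 = +0.02395
∂h/∂y = [(-120)·(-1.9) − (-100)·(-2.6)] / 15200 = -0.002105
h(350247, 3901685) = 374.3 + (+0.02395)·(255) + (-0.002105)·(-380) = 374.3 +6.107 +0.800 = 381.207 m.

381.2 m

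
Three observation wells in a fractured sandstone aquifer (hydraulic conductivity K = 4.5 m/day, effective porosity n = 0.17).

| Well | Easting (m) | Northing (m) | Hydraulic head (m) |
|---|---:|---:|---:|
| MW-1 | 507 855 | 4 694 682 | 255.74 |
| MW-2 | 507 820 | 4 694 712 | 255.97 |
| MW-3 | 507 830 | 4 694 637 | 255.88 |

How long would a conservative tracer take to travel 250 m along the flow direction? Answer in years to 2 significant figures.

With h = a·x + b·y + c and MW-1 as origin, the differences give:
  (-35)·a + 30·b = +0.23
  (-25)·a + (-45)·b = +0.14
Eliminate b (×(-45) and ×30, subtract): 2325·a = -14.550 → a = ∂h/∂x = -0.006258
Back-substitute: b = ∂h/∂y = +0.0003656.
|∇h| = √(-0.006258² + 0.0003656²) = 0.006269
Seepage velocity v = K·i/n = 4.5 × 0.006269 / 0.17 = 0.1659 m/day.
t = 250 / 0.1659 = 1507 days = 4.13 years.

4.1 years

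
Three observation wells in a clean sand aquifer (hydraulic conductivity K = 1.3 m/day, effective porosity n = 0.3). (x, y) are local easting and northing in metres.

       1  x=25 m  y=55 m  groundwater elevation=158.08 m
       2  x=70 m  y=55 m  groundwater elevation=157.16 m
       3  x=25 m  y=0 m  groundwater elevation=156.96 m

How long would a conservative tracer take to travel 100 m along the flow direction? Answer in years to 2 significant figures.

With h = a·x + b·y + c and 1 as origin, the differences give:
  45·a + 0·b = -0.92
  0·a + (-55)·b = -1.12
Eliminate b (×(-55) and ×0, subtract): -2475·a = 50.600 → a = ∂h/∂x = -0.02044
Back-substitute: b = ∂h/∂y = +0.02036.
|∇h| = √(-0.02044² + 0.02036²) = 0.02885
Seepage velocity v = K·i/n = 1.3 × 0.02885 / 0.3 = 0.125 m/day.
t = 100 / 0.125 = 800 days = 2.19 years.

2.2 years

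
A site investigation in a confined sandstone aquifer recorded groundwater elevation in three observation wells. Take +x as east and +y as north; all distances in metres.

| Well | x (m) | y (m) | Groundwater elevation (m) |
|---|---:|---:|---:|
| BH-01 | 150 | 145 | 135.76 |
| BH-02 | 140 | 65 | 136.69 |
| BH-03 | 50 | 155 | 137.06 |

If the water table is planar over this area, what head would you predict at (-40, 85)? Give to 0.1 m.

139.0 m

Taking BH-01 as reference: BH-02−BH-01 = (-10, -80, +0.93); BH-03−BH-01 = (-100, 10, +1.30).
Determinant of the coordinate differences = (-10)·10 − (-100)·(-80) = -8100.
∂h/∂x = [(+0.93)·10 − (+1.30)·(-80)] / -8100 = -0.01399
∂h/∂y = [(-10)·(+1.30) − (-100)·(+0.93)] / -8100 = -0.009877
h(-40, 85) = 135.76 + (-0.01399)·(-190) + (-0.009877)·(-60) = 135.76 +2.658 +0.593 = 139.010 m.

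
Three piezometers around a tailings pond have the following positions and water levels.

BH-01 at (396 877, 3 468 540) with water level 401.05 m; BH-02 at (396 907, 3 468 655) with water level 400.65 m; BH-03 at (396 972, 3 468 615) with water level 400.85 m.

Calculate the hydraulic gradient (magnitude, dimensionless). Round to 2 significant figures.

With h = a·x + b·y + c and BH-01 as origin, the differences give:
  30·a + 115·b = -0.40
  95·a + 75·b = -0.20
Eliminate b (×75 and ×115, subtract): -8675·a = -7.000 → a = ∂h/∂x = +0.0008069
Back-substitute: b = ∂h/∂y = -0.003689.
|∇h| = √(0.0008069² + -0.003689²) = 0.003776

0.0038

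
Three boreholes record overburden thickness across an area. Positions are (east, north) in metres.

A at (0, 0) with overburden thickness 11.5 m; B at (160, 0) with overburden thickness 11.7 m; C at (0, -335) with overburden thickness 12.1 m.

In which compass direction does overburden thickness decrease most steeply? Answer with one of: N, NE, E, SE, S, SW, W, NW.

∂d/∂x = (11.7 − 11.5) / (160 − 0) = +0.001250
∂d/∂y = (12.1 − 11.5) / (-335 − 0) = -0.001791
Steepest decrease is along −∇f = (-0.001250 E, +0.001791 N) → northwest.

NW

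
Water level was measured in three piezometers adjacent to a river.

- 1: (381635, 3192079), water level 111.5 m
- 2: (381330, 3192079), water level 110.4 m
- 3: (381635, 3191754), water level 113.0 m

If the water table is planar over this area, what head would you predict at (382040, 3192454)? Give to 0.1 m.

∂h/∂x = (110.4 − 111.5) / (381330 − 381635) = +0.003607
∂h/∂y = (113.0 − 111.5) / (3191754 − 3192079) = -0.004615
h(382040, 3192454) = 111.5 + (+0.003607)·(405) + (-0.004615)·(375) = 111.5 +1.461 -1.731 = 111.230 m.

111.2 m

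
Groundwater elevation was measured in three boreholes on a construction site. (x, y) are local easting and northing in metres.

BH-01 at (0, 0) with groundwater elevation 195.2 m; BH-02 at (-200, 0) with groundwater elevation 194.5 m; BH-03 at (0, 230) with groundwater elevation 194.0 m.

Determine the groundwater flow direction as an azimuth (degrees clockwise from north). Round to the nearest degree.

∂h/∂x = (194.5 − 195.2) / (-200 − 0) = +0.003500
∂h/∂y = (194.0 − 195.2) / (230 − 0) = -0.005217
Flow direction (−∇h) has components (-0.003500 E, +0.005217 N).
Azimuth = atan2(E, N) = atan2(-0.003500, +0.005217) = 326.1° ≈ 326°.

326°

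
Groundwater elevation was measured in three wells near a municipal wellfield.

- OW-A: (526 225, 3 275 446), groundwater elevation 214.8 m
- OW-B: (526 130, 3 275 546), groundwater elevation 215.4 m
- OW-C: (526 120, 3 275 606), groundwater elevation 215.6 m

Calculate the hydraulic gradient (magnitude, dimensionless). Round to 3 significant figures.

Three-point gradient (reference OW-A): Δ to OW-B = (-95, 100, +0.6), Δ to OW-C = (-105, 160, +0.8).
∂h/∂x = -0.003404, ∂h/∂y = +0.002766 (det = -4700).
|∇h| = √(-0.003404² + 0.002766²) = 0.004386

0.00439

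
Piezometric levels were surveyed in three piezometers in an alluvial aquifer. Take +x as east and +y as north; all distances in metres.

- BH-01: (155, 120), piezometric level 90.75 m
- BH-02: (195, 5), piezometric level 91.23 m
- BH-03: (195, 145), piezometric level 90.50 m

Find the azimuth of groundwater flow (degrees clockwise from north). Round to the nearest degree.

With h = a·x + b·y + c and BH-01 as origin, the differences give:
  40·a + (-115)·b = +0.48
  40·a + 25·b = -0.25
Eliminate b (×25 and ×(-115), subtract): 5600·a = -16.750 → a = ∂h/∂x = -0.002991
Back-substitute: b = ∂h/∂y = -0.005214.
Flow direction (−∇h) has components (+0.002991 E, +0.005214 N).
Azimuth = atan2(E, N) = atan2(+0.002991, +0.005214) = 29.8° ≈ 030°.

030°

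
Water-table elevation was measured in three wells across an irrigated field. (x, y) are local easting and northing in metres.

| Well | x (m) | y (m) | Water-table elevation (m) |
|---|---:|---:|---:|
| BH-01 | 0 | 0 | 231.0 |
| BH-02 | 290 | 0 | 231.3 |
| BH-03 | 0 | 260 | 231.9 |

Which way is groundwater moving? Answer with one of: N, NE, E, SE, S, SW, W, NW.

S

∂h/∂x = (231.3 − 231.0) / (290 − 0) = +0.001034
∂h/∂y = (231.9 − 231.0) / (260 − 0) = +0.003462
Flow = −∇h = (-0.001034 east, -0.003462 north), which points south.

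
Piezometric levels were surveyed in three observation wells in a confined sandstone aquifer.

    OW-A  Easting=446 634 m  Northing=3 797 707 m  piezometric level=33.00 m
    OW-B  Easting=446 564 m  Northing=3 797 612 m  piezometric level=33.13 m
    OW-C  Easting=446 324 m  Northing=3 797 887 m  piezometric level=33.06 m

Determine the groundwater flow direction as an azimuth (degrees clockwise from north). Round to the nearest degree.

039°

Differences from OW-A: to OW-B (Δx, Δy, Δh) = (-70, -95, +0.13); to OW-C = (-310, 180, +0.06).
Solve a·Δx + b·Δy = Δh: det = (-70)·180 − (-310)·(-95) = -42050.
∂h/∂x = [(+0.13)·180 − (+0.06)·(-95)] / -42050 = -0.0006920
∂h/∂y = [(-70)·(+0.06) − (-310)·(+0.13)] / -42050 = -0.0008585
Flow direction (−∇h) has components (+0.0006920 E, +0.0008585 N).
Azimuth = atan2(E, N) = atan2(+0.0006920, +0.0008585) = 38.9° ≈ 039°.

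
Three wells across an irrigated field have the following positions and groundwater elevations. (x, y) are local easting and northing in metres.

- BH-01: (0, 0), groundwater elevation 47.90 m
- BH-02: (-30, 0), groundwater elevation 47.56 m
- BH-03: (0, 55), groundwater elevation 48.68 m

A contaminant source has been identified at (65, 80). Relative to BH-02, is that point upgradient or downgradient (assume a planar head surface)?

upgradient

∂h/∂x = (47.56 − 47.90) / (-30 − 0) = +0.01133
∂h/∂y = (48.68 − 47.90) / (55 − 0) = +0.01418
Head at (65, 80) = 47.90 + (+0.01133)·(65) + (+0.01418)·(80) = 49.77 m.
That is higher than the 47.56 m at BH-02, so the point is upgradient.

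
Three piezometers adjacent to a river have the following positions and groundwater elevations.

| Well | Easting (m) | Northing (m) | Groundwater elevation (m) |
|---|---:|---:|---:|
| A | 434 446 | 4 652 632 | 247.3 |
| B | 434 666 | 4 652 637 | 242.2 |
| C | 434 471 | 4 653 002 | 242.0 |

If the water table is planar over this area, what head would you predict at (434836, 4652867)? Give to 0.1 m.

Differences from A: to B (Δx, Δy, Δh) = (220, 5, -5.1); to C = (25, 370, -5.3).
Determinant of the coordinate differences = 220·370 − 25·5 = 81275.
∂h/∂x = [(-5.1)·370 − (-5.3)·5] / 81275 = -0.02289
∂h/∂y = [220·(-5.3) − 25·(-5.1)] / 81275 = -0.01278
h(434836, 4652867) = 247.3 + (-0.02289)·(390) + (-0.01278)·(235) = 247.3 -8.928 -3.003 = 235.370 m.

235.4 m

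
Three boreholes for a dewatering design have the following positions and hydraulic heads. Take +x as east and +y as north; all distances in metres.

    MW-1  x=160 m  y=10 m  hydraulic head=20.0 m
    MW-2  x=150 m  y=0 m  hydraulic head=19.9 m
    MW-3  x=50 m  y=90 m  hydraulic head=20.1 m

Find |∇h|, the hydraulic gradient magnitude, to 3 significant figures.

With h = a·x + b·y + c and MW-1 as origin, the differences give:
  (-10)·a + (-10)·b = -0.1
  (-110)·a + 80·b = +0.1
Eliminate b (×80 and ×(-10), subtract): -1900·a = -7.00 → a = ∂h/∂x = +0.003684
Back-substitute: b = ∂h/∂y = +0.006316.
|∇h| = √(0.003684² + 0.006316²) = 0.007312

0.00731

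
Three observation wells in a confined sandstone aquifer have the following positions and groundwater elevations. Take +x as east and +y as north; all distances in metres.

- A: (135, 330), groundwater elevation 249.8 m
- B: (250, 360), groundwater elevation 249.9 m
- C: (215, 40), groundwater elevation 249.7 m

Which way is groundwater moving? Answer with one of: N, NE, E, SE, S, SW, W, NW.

SW

Taking A as reference: B−A = (115, 30, +0.1); C−A = (80, -290, -0.1).
Determinant of the coordinate differences = 115·(-290) − 80·30 = -35750.
∂h/∂x = [(+0.1)·(-290) − (-0.1)·30] / -35750 = +0.0007273
∂h/∂y = [115·(-0.1) − 80·(+0.1)] / -35750 = +0.0005455
Flow = −∇h = (-0.0007273 east, -0.0005455 north), which points southwest.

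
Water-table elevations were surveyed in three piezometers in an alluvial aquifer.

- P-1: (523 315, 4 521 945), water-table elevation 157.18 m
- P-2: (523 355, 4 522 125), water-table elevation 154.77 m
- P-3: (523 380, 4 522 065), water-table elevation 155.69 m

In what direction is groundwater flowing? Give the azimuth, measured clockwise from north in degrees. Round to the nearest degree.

With h = a·x + b·y + c and P-1 as origin, the differences give:
  40·a + 180·b = -2.41
  65·a + 120·b = -1.49
Eliminate b (×120 and ×180, subtract): -6900·a = -21.000 → a = ∂h/∂x = +0.003043
Back-substitute: b = ∂h/∂y = -0.01407.
Flow direction (−∇h) has components (-0.003043 E, +0.01407 N).
Azimuth = atan2(E, N) = atan2(-0.003043, +0.01407) = 347.8° ≈ 348°.

348°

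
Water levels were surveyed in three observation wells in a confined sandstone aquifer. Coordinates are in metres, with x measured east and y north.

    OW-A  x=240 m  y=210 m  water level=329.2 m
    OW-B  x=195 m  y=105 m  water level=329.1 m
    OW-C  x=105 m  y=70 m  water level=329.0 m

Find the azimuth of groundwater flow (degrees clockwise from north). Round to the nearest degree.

Differences from OW-A: to OW-B (Δx, Δy, Δh) = (-45, -105, -0.1); to OW-C = (-135, -140, -0.2).
Solve a·Δx + b·Δy = Δh: det = (-45)·(-140) − (-135)·(-105) = -7875.
∂h/∂x = [(-0.1)·(-140) − (-0.2)·(-105)] / -7875 = +0.0008889
∂h/∂y = [(-45)·(-0.2) − (-135)·(-0.1)] / -7875 = +0.0005714
Flow direction (−∇h) has components (-0.0008889 E, -0.0005714 N).
Azimuth = atan2(E, N) = atan2(-0.0008889, -0.0005714) = 237.3° ≈ 237°.

237°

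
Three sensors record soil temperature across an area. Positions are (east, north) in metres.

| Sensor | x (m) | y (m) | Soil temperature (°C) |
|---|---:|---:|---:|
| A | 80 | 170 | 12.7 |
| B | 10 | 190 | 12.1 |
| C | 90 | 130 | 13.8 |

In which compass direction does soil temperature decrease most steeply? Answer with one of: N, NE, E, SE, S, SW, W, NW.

N

Taking A as reference: B−A = (-70, 20, -0.6); C−A = (10, -40, +1.1).
Determinant of the coordinate differences = (-70)·(-40) − 10·20 = 2600.
∂T/∂x = [(-0.6)·(-40) − (+1.1)·20] / 2600 = +0.0007692
∂T/∂y = [(-70)·(+1.1) − 10·(-0.6)] / 2600 = -0.02731
Steepest decrease is along −∇f = (-0.0007692 E, +0.02731 N) → north.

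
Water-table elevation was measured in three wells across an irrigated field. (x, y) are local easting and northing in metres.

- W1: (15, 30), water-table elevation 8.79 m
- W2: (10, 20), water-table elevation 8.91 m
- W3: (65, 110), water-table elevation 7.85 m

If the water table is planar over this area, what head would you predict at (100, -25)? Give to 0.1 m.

Three-point gradient (reference W1): Δ to W2 = (-5, -10, +0.12), Δ to W3 = (50, 80, -0.94).
∂h/∂x = +0.002000, ∂h/∂y = -0.01300 (det = 100).
h(100, -25) = 8.79 + (+0.002000)·(85) + (-0.01300)·(-55) = 8.79 +0.170 +0.715 = 9.675 m.

9.7 m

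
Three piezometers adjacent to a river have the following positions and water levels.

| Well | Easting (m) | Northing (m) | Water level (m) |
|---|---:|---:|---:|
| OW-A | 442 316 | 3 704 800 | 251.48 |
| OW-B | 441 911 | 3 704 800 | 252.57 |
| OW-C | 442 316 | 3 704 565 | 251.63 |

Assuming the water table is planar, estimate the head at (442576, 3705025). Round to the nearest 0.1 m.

250.6 m

∂h/∂x = (252.57 − 251.48) / (441911 − 442316) = -0.002691
∂h/∂y = (251.63 − 251.48) / (3704565 − 3704800) = -0.0006383
h(442576, 3705025) = 251.48 + (-0.002691)·(260) + (-0.0006383)·(225) = 251.48 -0.700 -0.144 = 250.637 m.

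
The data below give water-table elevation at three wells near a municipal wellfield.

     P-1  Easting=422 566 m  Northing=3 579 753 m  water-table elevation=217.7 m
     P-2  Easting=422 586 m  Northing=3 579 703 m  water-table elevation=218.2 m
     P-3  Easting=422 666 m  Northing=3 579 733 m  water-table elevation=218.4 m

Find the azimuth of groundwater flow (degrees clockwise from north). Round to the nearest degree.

Three-point gradient (reference P-1): Δ to P-2 = (20, -50, +0.5), Δ to P-3 = (100, -20, +0.7).
∂h/∂x = +0.005435, ∂h/∂y = -0.007826 (det = 4600).
Flow direction (−∇h) has components (-0.005435 E, +0.007826 N).
Azimuth = atan2(E, N) = atan2(-0.005435, +0.007826) = 325.2° ≈ 325°.

325°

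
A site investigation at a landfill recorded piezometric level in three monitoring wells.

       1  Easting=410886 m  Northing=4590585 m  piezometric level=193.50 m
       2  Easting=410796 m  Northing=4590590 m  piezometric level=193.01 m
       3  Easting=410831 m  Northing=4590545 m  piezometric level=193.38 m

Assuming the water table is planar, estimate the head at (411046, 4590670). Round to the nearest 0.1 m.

194.0 m

With h = a·x + b·y + c and 1 as origin, the differences give:
  (-90)·a + 5·b = -0.49
  (-55)·a + (-40)·b = -0.12
Eliminate b (×(-40) and ×5, subtract): 3875·a = 20.200 → a = ∂h/∂x = +0.005213
Back-substitute: b = ∂h/∂y = -0.004168.
h(411046, 4590670) = 193.50 + (+0.005213)·(160) + (-0.004168)·(85) = 193.50 +0.834 -0.354 = 193.980 m.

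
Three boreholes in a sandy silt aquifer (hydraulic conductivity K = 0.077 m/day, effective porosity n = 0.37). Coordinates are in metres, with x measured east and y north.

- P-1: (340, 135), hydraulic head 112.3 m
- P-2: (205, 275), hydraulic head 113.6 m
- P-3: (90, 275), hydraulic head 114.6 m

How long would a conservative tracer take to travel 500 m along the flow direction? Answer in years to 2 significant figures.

Taking P-1 as reference: P-2−P-1 = (-135, 140, +1.3); P-3−P-1 = (-250, 140, +2.3).
Solve a·Δx + b·Δy = Δh: det = (-135)·140 − (-250)·140 = 16100.
∂h/∂x = [(+1.3)·140 − (+2.3)·140] / 16100 = -0.008696
∂h/∂y = [(-135)·(+2.3) − (-250)·(+1.3)] / 16100 = +0.0009006
|∇h| = √(-0.008696² + 0.0009006²) = 0.008743
Seepage velocity v = K·i/n = 0.077 × 0.008743 / 0.37 = 0.001819 m/day.
t = 500 / 0.001819 = 2.749e+05 days = 753 years.

750 years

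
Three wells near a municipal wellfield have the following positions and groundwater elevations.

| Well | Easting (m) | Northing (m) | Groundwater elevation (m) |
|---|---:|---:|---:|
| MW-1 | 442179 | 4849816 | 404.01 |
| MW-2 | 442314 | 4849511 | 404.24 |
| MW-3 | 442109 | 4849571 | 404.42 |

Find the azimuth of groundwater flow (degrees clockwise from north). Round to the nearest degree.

Differences from MW-1: to MW-2 (Δx, Δy, Δh) = (135, -305, +0.23); to MW-3 = (-70, -245, +0.41).
Solve a·Δx + b·Δy = Δh: det = 135·(-245) − (-70)·(-305) = -54425.
∂h/∂x = [(+0.23)·(-245) − (+0.41)·(-305)] / -54425 = -0.001262
∂h/∂y = [135·(+0.41) − (-70)·(+0.23)] / -54425 = -0.001313
Flow direction (−∇h) has components (+0.001262 E, +0.001313 N).
Azimuth = atan2(E, N) = atan2(+0.001262, +0.001313) = 43.9° ≈ 044°.

044°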